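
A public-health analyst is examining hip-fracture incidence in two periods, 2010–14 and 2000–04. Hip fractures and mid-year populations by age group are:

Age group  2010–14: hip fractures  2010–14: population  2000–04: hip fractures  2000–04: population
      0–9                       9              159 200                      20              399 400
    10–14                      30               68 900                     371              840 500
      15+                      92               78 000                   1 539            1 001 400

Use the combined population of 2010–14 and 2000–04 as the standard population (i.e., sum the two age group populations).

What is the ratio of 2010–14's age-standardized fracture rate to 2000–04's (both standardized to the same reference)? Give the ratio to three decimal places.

Age-specific rates per 100 000 for 2010–14: 5.65, 43.54, 117.95.
For 2000–04: 5.01, 44.14, 153.68.
Combined standard total = 2 547 400; weights = 0.2193, 0.3570, 0.4237.
2010–14: 0.2193×5.65 + 0.3570×43.54 + 0.4237×117.95 = 66.7615 per 100 000.
2000–04: 0.2193×5.01 + 0.3570×44.14 + 0.4237×153.68 = 81.9761 per 100 000.
Ratio = 66.7615 ÷ 81.9761 = 0.81440.

0.814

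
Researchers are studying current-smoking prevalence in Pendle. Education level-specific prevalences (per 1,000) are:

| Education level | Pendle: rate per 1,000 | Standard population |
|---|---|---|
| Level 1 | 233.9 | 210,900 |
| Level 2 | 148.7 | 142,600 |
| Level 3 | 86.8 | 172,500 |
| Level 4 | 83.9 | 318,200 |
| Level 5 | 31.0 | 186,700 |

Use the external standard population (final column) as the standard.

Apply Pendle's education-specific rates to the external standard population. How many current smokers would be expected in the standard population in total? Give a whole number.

Expected current smokers = Σ (standard pop × education-specific rate ÷ 1,000)
= 210,900×233.9/1,000 + 142,600×148.7/1,000 + 172,500×86.8/1,000 + 318,200×83.9/1,000 + 186,700×31.0/1,000
= 49329.51 + 21204.62 + 14973.00 + 26696.98 + 5787.70 = 117991.81.

117992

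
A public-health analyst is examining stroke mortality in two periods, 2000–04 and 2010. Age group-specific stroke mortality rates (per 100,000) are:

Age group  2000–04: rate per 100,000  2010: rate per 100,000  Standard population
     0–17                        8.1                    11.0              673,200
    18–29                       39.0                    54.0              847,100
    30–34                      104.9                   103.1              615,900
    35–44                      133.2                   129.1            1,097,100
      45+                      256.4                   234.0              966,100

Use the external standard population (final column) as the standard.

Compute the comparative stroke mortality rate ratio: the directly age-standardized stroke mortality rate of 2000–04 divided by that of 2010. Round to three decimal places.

Standard total = 4,199,400; weights = 0.1603, 0.2017, 0.1467, 0.2613, 0.2301.
2000–04: 0.1603×8.1 + 0.2017×39.0 + 0.1467×104.9 + 0.2613×133.2 + 0.2301×256.4 = 118.3358 per 100,000.
2010: 0.1603×11.0 + 0.2017×54.0 + 0.1467×103.1 + 0.2613×129.1 + 0.2301×234.0 = 115.3381 per 100,000.
Ratio = 118.3358 ÷ 115.3381 = 1.02599.

1.026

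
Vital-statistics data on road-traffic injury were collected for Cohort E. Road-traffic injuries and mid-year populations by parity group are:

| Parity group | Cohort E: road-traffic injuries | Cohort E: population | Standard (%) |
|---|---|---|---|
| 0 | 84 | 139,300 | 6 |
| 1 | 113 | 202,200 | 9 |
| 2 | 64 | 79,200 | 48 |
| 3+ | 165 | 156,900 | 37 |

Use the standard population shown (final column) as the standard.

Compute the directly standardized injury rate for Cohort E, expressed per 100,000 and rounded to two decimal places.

Parity-specific rates per 100,000 for Cohort E: 60.30, 55.89, 80.81, 105.16.
Standard weights: 0.06, 0.09, 0.48, 0.37.
Standardized rate: 0.0600×60.30 + 0.0900×55.89 + 0.4800×80.81 + 0.3700×105.16 = 86.3458 per 100,000.

86.35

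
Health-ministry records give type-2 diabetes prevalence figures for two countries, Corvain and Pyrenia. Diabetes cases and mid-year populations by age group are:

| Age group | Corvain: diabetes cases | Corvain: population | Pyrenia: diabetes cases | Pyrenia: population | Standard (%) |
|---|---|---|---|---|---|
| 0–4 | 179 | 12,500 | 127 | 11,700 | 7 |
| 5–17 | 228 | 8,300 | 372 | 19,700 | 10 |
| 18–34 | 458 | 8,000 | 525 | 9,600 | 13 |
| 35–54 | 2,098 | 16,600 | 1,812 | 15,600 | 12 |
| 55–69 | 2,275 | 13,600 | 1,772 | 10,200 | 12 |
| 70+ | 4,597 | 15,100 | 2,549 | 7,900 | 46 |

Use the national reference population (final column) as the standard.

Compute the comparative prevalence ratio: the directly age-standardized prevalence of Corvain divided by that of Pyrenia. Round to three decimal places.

0.966

Age-specific rates per 1,000 for Corvain: 14.320, 27.470, 57.250, 126.386, 167.279, 304.437.
For Pyrenia: 10.855, 18.883, 54.688, 116.154, 173.725, 322.658.
Standard weights: 0.07, 0.10, 0.13, 0.12, 0.12, 0.46.
Corvain: 0.0700×14.320 + 0.1000×27.470 + 0.1300×57.250 + 0.1200×126.386 + 0.1200×167.279 + 0.4600×304.437 = 186.4727 per 1,000.
Pyrenia: 0.0700×10.855 + 0.1000×18.883 + 0.1300×54.688 + 0.1200×116.154 + 0.1200×173.725 + 0.4600×322.658 = 192.9658 per 1,000.
Ratio = 186.4727 ÷ 192.9658 = 0.96635.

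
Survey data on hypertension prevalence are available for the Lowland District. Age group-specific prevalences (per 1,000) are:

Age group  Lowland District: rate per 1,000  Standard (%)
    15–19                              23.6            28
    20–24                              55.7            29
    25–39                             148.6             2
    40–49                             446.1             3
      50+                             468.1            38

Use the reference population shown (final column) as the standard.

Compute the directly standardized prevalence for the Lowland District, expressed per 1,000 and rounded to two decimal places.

216.99

Standard weights: 0.28, 0.29, 0.02, 0.03, 0.38.
Standardized rate: 0.2800×23.6 + 0.2900×55.7 + 0.0200×148.6 + 0.0300×446.1 + 0.3800×468.1 = 216.9940 per 1,000.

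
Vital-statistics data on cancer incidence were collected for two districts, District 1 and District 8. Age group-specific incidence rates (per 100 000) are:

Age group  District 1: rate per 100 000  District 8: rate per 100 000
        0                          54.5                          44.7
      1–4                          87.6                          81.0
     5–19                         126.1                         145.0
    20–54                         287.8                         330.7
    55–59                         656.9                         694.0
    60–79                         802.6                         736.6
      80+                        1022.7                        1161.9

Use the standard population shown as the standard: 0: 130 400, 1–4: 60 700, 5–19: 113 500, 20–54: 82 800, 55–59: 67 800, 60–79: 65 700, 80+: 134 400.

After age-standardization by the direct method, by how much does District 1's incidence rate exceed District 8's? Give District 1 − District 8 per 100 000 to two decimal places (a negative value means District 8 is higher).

-31.90

Standard total = 655 300; weights = 0.1990, 0.0926, 0.1732, 0.1264, 0.1035, 0.1003, 0.2051.
District 1: 0.1990×54.5 + 0.0926×87.6 + 0.1732×126.1 + 0.1264×287.8 + 0.1035×656.9 + 0.1003×802.6 + 0.2051×1022.7 = 435.3515 per 100 000.
District 8: 0.1990×44.7 + 0.0926×81.0 + 0.1732×145.0 + 0.1264×330.7 + 0.1035×694.0 + 0.1003×736.6 + 0.2051×1161.9 = 467.2550 per 100 000.
Difference = 435.3515 − 467.2550 = -31.9035.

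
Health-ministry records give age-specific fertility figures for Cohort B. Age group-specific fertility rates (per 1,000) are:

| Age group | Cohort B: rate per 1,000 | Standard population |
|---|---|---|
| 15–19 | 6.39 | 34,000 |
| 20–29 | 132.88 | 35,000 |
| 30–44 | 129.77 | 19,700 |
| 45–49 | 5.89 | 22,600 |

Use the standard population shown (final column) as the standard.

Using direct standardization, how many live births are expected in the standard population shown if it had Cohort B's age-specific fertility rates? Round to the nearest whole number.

Expected live births = Σ (standard pop × age-specific rate ÷ 1,000)
= 34,000×6.39/1,000 + 35,000×132.88/1,000 + 19,700×129.77/1,000 + 22,600×5.89/1,000
= 217.26 + 4650.80 + 2556.47 + 133.11 = 7557.64.

7558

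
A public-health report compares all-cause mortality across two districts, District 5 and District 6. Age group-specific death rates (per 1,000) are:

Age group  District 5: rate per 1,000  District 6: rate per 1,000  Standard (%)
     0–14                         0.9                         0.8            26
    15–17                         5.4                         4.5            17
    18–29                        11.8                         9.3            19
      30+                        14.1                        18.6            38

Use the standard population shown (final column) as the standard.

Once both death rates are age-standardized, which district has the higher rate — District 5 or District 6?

District 6

Standard weights: 0.26, 0.17, 0.19, 0.38.
District 5: 0.2600×0.9 + 0.1700×5.4 + 0.1900×11.8 + 0.3800×14.1 = 8.7520 per 1,000.
District 6: 0.2600×0.8 + 0.1700×4.5 + 0.1900×9.3 + 0.3800×18.6 = 9.8080 per 1,000.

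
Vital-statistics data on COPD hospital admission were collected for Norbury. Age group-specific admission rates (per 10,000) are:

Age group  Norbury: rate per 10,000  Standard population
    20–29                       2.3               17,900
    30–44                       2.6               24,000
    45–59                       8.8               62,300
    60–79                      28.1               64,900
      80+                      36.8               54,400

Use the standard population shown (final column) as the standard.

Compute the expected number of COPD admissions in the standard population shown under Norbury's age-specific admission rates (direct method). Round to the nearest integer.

448

Expected COPD admissions = Σ (standard pop × age-specific rate ÷ 10,000)
= 17,900×2.3/10,000 + 24,000×2.6/10,000 + 62,300×8.8/10,000 + 64,900×28.1/10,000 + 54,400×36.8/10,000
= 4.12 + 6.24 + 54.82 + 182.37 + 200.19 = 447.74.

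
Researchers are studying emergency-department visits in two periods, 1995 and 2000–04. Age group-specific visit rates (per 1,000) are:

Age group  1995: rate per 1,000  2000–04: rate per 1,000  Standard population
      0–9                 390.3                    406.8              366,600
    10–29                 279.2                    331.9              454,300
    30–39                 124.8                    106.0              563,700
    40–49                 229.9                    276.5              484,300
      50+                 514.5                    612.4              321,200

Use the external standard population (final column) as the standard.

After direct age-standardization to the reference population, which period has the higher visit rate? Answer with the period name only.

2000–04

Standard total = 2,190,100; weights = 0.1674, 0.2074, 0.2574, 0.2211, 0.1467.
1995: 0.1674×390.3 + 0.2074×279.2 + 0.2574×124.8 + 0.2211×229.9 + 0.1467×514.5 = 281.6640 per 1,000.
2000–04: 0.1674×406.8 + 0.2074×331.9 + 0.2574×106.0 + 0.2211×276.5 + 0.1467×612.4 = 315.1815 per 1,000.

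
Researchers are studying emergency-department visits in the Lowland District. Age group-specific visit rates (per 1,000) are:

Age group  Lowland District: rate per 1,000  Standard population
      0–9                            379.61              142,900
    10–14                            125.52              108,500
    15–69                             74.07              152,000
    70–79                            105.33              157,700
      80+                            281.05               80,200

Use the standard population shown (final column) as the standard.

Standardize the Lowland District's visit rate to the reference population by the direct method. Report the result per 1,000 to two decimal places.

Standard total = 641,300; weights = 0.2228, 0.1692, 0.2370, 0.2459, 0.1251.
Standardized rate: 0.2228×379.61 + 0.1692×125.52 + 0.2370×74.07 + 0.2459×105.33 + 0.1251×281.05 = 184.4294 per 1,000.

184.43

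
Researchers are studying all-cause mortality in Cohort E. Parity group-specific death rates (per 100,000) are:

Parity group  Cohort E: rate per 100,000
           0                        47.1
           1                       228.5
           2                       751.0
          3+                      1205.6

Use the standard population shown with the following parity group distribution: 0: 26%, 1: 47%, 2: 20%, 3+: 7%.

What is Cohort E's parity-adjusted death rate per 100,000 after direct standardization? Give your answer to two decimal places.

354.23

Standard weights: 0.26, 0.47, 0.20, 0.07.
Standardized rate: 0.2600×47.1 + 0.4700×228.5 + 0.2000×751.0 + 0.0700×1205.6 = 354.2330 per 100,000.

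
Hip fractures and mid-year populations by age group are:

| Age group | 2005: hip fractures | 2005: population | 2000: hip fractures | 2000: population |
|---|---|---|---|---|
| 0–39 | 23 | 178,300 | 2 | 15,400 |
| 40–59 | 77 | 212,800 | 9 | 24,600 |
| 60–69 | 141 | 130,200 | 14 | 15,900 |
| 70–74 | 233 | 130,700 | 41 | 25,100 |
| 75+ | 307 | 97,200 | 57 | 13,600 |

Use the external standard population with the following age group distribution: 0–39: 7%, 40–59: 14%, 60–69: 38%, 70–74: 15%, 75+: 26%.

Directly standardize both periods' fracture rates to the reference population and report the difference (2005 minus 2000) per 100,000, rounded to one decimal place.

Age-specific rates per 100,000 for 2005: 12.90, 36.18, 108.29, 178.27, 315.84.
For 2000: 12.99, 36.59, 88.05, 163.35, 419.12.
Standard weights: 0.07, 0.14, 0.38, 0.15, 0.26.
2005: 0.0700×12.90 + 0.1400×36.18 + 0.3800×108.29 + 0.1500×178.27 + 0.2600×315.84 = 155.9808 per 100,000.
2000: 0.0700×12.99 + 0.1400×36.59 + 0.3800×88.05 + 0.1500×163.35 + 0.2600×419.12 = 172.9627 per 100,000.
Difference = 155.9808 − 172.9627 = -16.9819.

-17.0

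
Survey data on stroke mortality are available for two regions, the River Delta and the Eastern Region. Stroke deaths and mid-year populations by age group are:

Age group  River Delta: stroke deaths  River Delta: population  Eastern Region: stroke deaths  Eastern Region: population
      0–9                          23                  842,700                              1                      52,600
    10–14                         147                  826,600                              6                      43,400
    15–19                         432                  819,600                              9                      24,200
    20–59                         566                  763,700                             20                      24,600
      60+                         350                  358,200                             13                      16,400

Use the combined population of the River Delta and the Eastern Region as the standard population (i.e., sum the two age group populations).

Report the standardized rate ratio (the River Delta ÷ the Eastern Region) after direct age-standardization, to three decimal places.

1.133

Age-specific rates per 100,000 for the River Delta: 2.73, 17.78, 52.71, 74.11, 97.71.
For the Eastern Region: 1.90, 13.82, 37.19, 81.30, 79.27.
Combined standard total = 3,772,000; weights = 0.2374, 0.2306, 0.2237, 0.2090, 0.0993.
The River Delta: 0.2374×2.73 + 0.2306×17.78 + 0.2237×52.71 + 0.2090×74.11 + 0.0993×97.71 = 41.7329 per 100,000.
The Eastern Region: 0.2374×1.90 + 0.2306×13.82 + 0.2237×37.19 + 0.2090×81.30 + 0.0993×79.27 = 36.8224 per 100,000.
Ratio = 41.7329 ÷ 36.8224 = 1.13336.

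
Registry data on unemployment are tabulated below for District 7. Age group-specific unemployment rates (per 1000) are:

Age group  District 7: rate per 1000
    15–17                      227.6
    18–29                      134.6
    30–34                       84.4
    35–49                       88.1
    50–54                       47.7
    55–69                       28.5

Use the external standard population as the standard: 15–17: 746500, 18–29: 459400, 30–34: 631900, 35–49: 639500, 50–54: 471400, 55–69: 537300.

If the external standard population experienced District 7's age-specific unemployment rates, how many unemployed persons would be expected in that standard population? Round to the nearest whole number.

Expected unemployed persons = Σ (standard pop × age-specific rate ÷ 1000)
= 746500×227.6/1000 + 459400×134.6/1000 + 631900×84.4/1000 + 639500×88.1/1000 + 471400×47.7/1000 + 537300×28.5/1000
= 169903.40 + 61835.24 + 53332.36 + 56339.95 + 22485.78 + 15313.05 = 379209.78.

379210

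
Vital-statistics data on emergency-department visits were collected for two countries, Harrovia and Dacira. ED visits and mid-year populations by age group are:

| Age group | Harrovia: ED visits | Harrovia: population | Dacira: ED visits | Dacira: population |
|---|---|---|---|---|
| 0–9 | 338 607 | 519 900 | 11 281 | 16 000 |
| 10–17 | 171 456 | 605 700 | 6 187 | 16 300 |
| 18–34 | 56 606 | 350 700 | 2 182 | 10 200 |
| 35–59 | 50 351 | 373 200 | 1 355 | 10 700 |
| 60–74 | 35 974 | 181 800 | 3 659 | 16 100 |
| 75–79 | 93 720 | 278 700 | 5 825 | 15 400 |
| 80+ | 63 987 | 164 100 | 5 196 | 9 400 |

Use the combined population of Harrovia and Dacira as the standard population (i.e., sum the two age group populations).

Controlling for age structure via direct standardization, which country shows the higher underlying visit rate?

Age-specific rates per 1 000 for Harrovia: 651.293, 283.071, 161.409, 134.917, 197.877, 336.276, 389.927.
For Dacira: 705.062, 379.571, 213.922, 126.636, 227.267, 378.247, 552.766.
Combined standard total = 2 568 200; weights = 0.2087, 0.2422, 0.1405, 0.1495, 0.0771, 0.1145, 0.0676.
Harrovia: 0.2087×651.293 + 0.2422×283.071 + 0.1405×161.409 + 0.1495×134.917 + 0.0771×197.877 + 0.1145×336.276 + 0.0676×389.927 = 327.4104 per 1 000.
Dacira: 0.2087×705.062 + 0.2422×379.571 + 0.1405×213.922 + 0.1495×126.636 + 0.0771×227.267 + 0.1145×378.247 + 0.0676×552.766 = 386.2156 per 1 000.

Dacira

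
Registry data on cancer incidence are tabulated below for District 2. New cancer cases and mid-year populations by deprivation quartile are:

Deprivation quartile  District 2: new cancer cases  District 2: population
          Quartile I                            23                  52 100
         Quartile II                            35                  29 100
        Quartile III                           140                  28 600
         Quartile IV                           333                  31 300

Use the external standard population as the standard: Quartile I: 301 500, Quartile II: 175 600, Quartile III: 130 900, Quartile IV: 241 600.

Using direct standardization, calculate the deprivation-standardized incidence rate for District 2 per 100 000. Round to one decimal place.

418.5

Deprivation-specific rates per 100 000 for District 2: 44.15, 120.27, 489.51, 1063.90.
Standard total = 849 600; weights = 0.3549, 0.2067, 0.1541, 0.2844.
Standardized rate: 0.3549×44.15 + 0.2067×120.27 + 0.1541×489.51 + 0.2844×1063.90 = 418.4850 per 100 000.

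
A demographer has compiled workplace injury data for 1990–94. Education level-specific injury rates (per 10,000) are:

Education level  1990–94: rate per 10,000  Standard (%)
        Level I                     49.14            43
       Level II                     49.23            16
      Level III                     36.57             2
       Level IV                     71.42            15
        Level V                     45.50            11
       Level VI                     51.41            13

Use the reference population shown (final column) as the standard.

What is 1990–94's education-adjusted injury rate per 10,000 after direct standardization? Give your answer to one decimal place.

Standard weights: 0.43, 0.16, 0.02, 0.15, 0.11, 0.13.
Standardized rate: 0.4300×49.14 + 0.1600×49.23 + 0.0200×36.57 + 0.1500×71.42 + 0.1100×45.50 + 0.1300×51.41 = 52.1397 per 10,000.

52.1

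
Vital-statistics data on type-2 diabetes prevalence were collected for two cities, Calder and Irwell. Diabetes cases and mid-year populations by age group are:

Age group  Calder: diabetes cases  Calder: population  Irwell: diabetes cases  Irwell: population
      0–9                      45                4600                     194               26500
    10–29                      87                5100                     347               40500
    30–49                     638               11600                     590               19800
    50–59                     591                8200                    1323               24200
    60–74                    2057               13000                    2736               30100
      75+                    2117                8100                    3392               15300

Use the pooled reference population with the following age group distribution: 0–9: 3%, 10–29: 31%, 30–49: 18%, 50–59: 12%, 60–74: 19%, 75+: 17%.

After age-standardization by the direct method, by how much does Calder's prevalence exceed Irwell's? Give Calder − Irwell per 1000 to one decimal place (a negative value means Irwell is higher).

Age-specific rates per 1000 for Calder: 9.783, 17.059, 55.000, 72.073, 158.231, 261.358.
For Irwell: 7.321, 8.568, 29.798, 54.669, 90.897, 221.699.
Standard weights: 0.03, 0.31, 0.18, 0.12, 0.19, 0.17.
Calder: 0.0300×9.783 + 0.3100×17.059 + 0.1800×55.000 + 0.1200×72.073 + 0.1900×158.231 + 0.1700×261.358 = 98.6252 per 1000.
Irwell: 0.0300×7.321 + 0.3100×8.568 + 0.1800×29.798 + 0.1200×54.669 + 0.1900×90.897 + 0.1700×221.699 = 69.7590 per 1000.
Difference = 98.6252 − 69.7590 = 28.8662.

28.9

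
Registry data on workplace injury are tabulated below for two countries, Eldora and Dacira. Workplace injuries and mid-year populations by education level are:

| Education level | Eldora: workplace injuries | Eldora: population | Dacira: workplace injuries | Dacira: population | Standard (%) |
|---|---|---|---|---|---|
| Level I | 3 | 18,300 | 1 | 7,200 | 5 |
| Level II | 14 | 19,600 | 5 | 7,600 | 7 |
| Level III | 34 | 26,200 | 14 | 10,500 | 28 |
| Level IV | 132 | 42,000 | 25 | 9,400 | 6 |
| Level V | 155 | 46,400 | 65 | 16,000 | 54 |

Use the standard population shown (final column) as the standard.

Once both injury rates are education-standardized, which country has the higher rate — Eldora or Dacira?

Dacira

Education-specific rates per 10,000 for Eldora: 1.64, 7.14, 12.98, 31.43, 33.41.
For Dacira: 1.39, 6.58, 13.33, 26.60, 40.62.
Standard weights: 0.05, 0.07, 0.28, 0.06, 0.54.
Eldora: 0.0500×1.64 + 0.0700×7.14 + 0.2800×12.98 + 0.0600×31.43 + 0.5400×33.41 = 24.1401 per 10,000.
Dacira: 0.0500×1.39 + 0.0700×6.58 + 0.2800×13.33 + 0.0600×26.60 + 0.5400×40.62 = 27.7965 per 10,000.
The crude rates (22.16 vs 21.70) would put Eldora higher, but that reflects its education composition; once standardized to a common education structure, Dacira has the higher underlying rate.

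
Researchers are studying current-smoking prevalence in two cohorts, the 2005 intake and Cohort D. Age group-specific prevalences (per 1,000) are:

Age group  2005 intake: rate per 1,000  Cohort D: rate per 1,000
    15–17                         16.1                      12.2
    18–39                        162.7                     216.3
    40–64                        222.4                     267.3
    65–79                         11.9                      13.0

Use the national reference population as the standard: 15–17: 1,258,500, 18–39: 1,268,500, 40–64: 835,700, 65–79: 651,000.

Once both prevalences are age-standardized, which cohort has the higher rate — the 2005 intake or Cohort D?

Cohort D

Standard total = 4,013,700; weights = 0.3136, 0.3160, 0.2082, 0.1622.
The 2005 intake: 0.3136×16.1 + 0.3160×162.7 + 0.2082×222.4 + 0.1622×11.9 = 104.7047 per 1,000.
Cohort D: 0.3136×12.2 + 0.3160×216.3 + 0.2082×267.3 + 0.1622×13.0 = 129.9489 per 1,000.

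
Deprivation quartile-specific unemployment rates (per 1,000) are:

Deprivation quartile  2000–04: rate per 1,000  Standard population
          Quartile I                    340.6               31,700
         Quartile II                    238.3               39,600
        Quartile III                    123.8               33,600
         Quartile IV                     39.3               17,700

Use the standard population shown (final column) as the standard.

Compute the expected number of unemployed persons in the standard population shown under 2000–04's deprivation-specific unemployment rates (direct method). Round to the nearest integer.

25089

Expected unemployed persons = Σ (standard pop × deprivation-specific rate ÷ 1,000)
= 31,700×340.6/1,000 + 39,600×238.3/1,000 + 33,600×123.8/1,000 + 17,700×39.3/1,000
= 10797.02 + 9436.68 + 4159.68 + 695.61 = 25088.99.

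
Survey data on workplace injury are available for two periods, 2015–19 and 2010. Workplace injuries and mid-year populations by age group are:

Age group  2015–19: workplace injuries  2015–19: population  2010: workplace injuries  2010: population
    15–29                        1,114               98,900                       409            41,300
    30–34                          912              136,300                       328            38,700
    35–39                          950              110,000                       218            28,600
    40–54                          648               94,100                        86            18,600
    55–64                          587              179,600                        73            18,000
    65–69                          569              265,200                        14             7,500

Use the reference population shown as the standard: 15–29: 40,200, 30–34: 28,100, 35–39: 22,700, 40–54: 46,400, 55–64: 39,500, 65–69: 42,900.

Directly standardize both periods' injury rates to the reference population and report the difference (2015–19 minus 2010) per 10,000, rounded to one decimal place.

5.2

Age-specific rates per 10,000 for 2015–19: 112.64, 66.91, 86.36, 68.86, 32.68, 21.46.
For 2010: 99.03, 84.75, 76.22, 46.24, 40.56, 18.67.
Standard total = 219,800; weights = 0.1829, 0.1278, 0.1033, 0.2111, 0.1797, 0.1952.
2015–19: 0.1829×112.64 + 0.1278×66.91 + 0.1033×86.36 + 0.2111×68.86 + 0.1797×32.68 + 0.1952×21.46 = 62.6726 per 10,000.
2010: 0.1829×99.03 + 0.1278×84.75 + 0.1033×76.22 + 0.2111×46.24 + 0.1797×40.56 + 0.1952×18.67 = 57.5117 per 10,000.
Difference = 62.6726 − 57.5117 = 5.1609.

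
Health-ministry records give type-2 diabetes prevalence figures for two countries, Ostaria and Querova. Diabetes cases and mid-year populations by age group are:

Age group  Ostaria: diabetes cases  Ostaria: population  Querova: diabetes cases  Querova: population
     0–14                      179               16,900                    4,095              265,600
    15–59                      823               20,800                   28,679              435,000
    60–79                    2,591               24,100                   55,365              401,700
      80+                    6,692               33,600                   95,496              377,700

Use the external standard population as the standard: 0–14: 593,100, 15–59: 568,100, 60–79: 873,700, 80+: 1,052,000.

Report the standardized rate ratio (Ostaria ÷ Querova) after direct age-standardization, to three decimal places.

0.767

Age-specific rates per 1,000 for Ostaria: 10.592, 39.567, 107.510, 199.167.
For Querova: 15.418, 65.929, 137.827, 252.836.
Standard total = 3,086,900; weights = 0.1921, 0.1840, 0.2830, 0.3408.
Ostaria: 0.1921×10.592 + 0.1840×39.567 + 0.2830×107.510 + 0.3408×199.167 = 107.6210 per 1,000.
Querova: 0.1921×15.418 + 0.1840×65.929 + 0.2830×137.827 + 0.3408×252.836 = 140.2704 per 1,000.
Ratio = 107.6210 ÷ 140.2704 = 0.76724.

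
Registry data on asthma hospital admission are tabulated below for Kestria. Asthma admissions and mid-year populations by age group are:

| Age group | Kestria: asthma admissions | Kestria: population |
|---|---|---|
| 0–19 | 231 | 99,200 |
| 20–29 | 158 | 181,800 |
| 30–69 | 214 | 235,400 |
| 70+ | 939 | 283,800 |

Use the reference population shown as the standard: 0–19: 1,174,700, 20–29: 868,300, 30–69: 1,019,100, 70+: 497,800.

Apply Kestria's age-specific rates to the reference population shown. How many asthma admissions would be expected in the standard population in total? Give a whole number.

Age-specific rates per 10,000 for Kestria: 23.29, 8.69, 9.09, 33.09.
Expected asthma admissions = Σ (standard pop × age-specific rate ÷ 10,000)
= 1,174,700×23.29/10,000 + 868,300×8.69/10,000 + 1,019,100×9.09/10,000 + 497,800×33.09/10,000
= 2735.44 + 754.63 + 926.45 + 1647.05 = 6063.58.

6064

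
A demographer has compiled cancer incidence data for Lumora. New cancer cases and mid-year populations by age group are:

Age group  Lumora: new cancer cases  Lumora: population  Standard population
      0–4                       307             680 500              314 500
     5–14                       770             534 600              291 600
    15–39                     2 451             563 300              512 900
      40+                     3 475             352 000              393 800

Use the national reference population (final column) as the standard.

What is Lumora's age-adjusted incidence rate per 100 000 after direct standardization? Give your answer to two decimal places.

441.65

Age-specific rates per 100 000 for Lumora: 45.11, 144.03, 435.11, 987.22.
Standard total = 1 512 800; weights = 0.2079, 0.1928, 0.3390, 0.2603.
Standardized rate: 0.2079×45.11 + 0.1928×144.03 + 0.3390×435.11 + 0.2603×987.22 = 441.6474 per 100 000.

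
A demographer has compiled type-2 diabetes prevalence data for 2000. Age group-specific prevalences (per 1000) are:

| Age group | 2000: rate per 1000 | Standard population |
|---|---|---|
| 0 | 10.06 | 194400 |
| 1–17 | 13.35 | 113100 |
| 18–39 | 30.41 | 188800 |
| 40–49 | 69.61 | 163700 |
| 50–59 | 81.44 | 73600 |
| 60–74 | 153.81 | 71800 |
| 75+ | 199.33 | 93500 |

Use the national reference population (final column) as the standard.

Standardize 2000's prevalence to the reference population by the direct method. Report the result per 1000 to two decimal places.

62.61

Standard total = 898900; weights = 0.2163, 0.1258, 0.2100, 0.1821, 0.0819, 0.0799, 0.1040.
Standardized rate: 0.2163×10.06 + 0.1258×13.35 + 0.2100×30.41 + 0.1821×69.61 + 0.0819×81.44 + 0.0799×153.81 + 0.1040×199.33 = 62.6065 per 1000.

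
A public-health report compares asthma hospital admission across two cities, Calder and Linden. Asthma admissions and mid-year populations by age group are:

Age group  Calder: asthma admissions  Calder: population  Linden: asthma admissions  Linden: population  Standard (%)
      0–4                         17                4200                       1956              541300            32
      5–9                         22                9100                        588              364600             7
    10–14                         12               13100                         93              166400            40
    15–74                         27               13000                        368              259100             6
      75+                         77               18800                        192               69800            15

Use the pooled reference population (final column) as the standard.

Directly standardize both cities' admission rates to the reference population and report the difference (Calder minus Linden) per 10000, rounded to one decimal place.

Age-specific rates per 10000 for Calder: 40.48, 24.18, 9.16, 20.77, 40.96.
For Linden: 36.14, 16.13, 5.59, 14.20, 27.51.
Standard weights: 0.32, 0.07, 0.40, 0.06, 0.15.
Calder: 0.3200×40.48 + 0.0700×24.18 + 0.4000×9.16 + 0.0600×20.77 + 0.1500×40.96 = 25.6986 per 10000.
Linden: 0.3200×36.14 + 0.0700×16.13 + 0.4000×5.59 + 0.0600×14.20 + 0.1500×27.51 = 19.9060 per 10000.
Difference = 25.6986 − 19.9060 = 5.7926.

5.8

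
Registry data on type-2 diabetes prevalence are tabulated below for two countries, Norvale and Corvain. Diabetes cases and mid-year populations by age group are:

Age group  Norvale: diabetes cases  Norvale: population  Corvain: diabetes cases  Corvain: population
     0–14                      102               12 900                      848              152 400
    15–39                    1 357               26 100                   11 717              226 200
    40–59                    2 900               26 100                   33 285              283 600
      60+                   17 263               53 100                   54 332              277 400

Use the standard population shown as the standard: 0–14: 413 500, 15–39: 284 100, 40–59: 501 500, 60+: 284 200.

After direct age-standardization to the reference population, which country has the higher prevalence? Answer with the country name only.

Age-specific rates per 1 000 for Norvale: 7.907, 51.992, 111.111, 325.104.
For Corvain: 5.564, 51.799, 117.366, 195.862.
Standard total = 1 483 300; weights = 0.2788, 0.1915, 0.3381, 0.1916.
Norvale: 0.2788×7.907 + 0.1915×51.992 + 0.3381×111.111 + 0.1916×325.104 = 112.0186 per 1 000.
Corvain: 0.2788×5.564 + 0.1915×51.799 + 0.3381×117.366 + 0.1916×195.862 = 88.6806 per 1 000.

Norvale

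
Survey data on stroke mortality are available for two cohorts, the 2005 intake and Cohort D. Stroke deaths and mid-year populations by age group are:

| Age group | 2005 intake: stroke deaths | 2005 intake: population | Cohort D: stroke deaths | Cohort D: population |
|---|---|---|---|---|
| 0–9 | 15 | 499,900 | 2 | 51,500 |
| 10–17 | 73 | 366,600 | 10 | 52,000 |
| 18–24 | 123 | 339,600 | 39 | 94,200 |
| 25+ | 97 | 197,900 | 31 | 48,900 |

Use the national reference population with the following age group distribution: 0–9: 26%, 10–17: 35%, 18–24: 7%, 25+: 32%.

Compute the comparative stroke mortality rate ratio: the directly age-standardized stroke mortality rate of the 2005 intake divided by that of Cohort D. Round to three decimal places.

0.840

Age-specific rates per 100,000 for the 2005 intake: 3.00, 19.91, 36.22, 49.01.
For Cohort D: 3.88, 19.23, 41.40, 63.39.
Standard weights: 0.26, 0.35, 0.07, 0.32.
The 2005 intake: 0.2600×3.00 + 0.3500×19.91 + 0.0700×36.22 + 0.3200×49.01 = 25.9696 per 100,000.
Cohort D: 0.2600×3.88 + 0.3500×19.23 + 0.0700×41.40 + 0.3200×63.39 = 30.9249 per 100,000.
Ratio = 25.9696 ÷ 30.9249 = 0.83977.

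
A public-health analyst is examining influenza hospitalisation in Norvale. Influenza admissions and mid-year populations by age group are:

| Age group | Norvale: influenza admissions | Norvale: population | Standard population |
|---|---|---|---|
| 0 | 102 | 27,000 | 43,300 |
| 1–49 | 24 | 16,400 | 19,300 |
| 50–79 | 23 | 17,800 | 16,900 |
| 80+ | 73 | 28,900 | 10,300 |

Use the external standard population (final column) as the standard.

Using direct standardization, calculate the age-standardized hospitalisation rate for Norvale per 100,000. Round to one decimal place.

Age-specific rates per 100,000 for Norvale: 377.78, 146.34, 129.21, 252.60.
Standard total = 89,800; weights = 0.4822, 0.2149, 0.1882, 0.1147.
Standardized rate: 0.4822×377.78 + 0.2149×146.34 + 0.1882×129.21 + 0.1147×252.60 = 266.8998 per 100,000.

266.9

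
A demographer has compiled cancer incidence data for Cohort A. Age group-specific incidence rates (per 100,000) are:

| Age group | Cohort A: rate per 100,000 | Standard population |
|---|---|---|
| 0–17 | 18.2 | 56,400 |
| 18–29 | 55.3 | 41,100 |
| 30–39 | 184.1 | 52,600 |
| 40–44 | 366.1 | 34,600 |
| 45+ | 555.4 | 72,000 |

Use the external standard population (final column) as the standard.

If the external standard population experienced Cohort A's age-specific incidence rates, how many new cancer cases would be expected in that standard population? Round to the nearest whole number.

656

Expected new cancer cases = Σ (standard pop × age-specific rate ÷ 100,000)
= 56,400×18.2/100,000 + 41,100×55.3/100,000 + 52,600×184.1/100,000 + 34,600×366.1/100,000 + 72,000×555.4/100,000
= 10.26 + 22.73 + 96.84 + 126.67 + 399.89 = 656.39.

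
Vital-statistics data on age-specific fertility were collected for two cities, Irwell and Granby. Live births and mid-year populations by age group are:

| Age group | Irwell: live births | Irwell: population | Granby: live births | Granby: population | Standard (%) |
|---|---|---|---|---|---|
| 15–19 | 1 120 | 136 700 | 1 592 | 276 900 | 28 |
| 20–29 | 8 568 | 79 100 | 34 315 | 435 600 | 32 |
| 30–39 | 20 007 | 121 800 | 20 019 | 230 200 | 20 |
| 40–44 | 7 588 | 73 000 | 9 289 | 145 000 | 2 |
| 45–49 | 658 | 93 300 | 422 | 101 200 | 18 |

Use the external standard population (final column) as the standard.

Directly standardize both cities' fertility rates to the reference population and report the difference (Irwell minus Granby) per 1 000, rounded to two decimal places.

26.91

Age-specific rates per 1 000 for Irwell: 8.193, 108.319, 164.261, 103.945, 7.053.
For Granby: 5.749, 78.776, 86.964, 64.062, 4.170.
Standard weights: 0.28, 0.32, 0.20, 0.02, 0.18.
Irwell: 0.2800×8.193 + 0.3200×108.319 + 0.2000×164.261 + 0.0200×103.945 + 0.1800×7.053 = 73.1566 per 1 000.
Granby: 0.2800×5.749 + 0.3200×78.776 + 0.2000×86.964 + 0.0200×64.062 + 0.1800×4.170 = 46.2428 per 1 000.
Difference = 73.1566 − 46.2428 = 26.9138.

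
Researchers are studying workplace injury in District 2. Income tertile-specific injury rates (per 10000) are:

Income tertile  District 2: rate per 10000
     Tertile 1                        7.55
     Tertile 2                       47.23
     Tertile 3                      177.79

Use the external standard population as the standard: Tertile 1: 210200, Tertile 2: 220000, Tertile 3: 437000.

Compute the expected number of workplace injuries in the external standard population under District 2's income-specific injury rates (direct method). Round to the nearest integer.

8967

Expected workplace injuries = Σ (standard pop × income-specific rate ÷ 10000)
= 210200×7.55/10000 + 220000×47.23/10000 + 437000×177.79/10000
= 158.70 + 1039.06 + 7769.42 = 8967.18.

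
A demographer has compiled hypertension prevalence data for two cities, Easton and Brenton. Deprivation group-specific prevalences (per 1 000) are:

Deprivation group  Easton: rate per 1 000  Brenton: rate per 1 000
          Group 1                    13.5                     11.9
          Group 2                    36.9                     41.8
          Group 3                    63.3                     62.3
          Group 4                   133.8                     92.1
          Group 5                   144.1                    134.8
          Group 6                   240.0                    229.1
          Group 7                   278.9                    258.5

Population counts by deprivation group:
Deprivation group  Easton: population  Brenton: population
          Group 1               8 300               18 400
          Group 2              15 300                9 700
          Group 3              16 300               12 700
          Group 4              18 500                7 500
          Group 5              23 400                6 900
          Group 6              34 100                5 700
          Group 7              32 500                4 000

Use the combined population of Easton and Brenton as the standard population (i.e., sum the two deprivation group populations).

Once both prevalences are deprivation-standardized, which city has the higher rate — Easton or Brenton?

Easton

Combined standard total = 213 300; weights = 0.1252, 0.1172, 0.1360, 0.1219, 0.1421, 0.1866, 0.1711.
Easton: 0.1252×13.5 + 0.1172×36.9 + 0.1360×63.3 + 0.1219×133.8 + 0.1421×144.1 + 0.1866×240.0 + 0.1711×278.9 = 143.9078 per 1 000.
Brenton: 0.1252×11.9 + 0.1172×41.8 + 0.1360×62.3 + 0.1219×92.1 + 0.1421×134.8 + 0.1866×229.1 + 0.1711×258.5 = 132.2171 per 1 000.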